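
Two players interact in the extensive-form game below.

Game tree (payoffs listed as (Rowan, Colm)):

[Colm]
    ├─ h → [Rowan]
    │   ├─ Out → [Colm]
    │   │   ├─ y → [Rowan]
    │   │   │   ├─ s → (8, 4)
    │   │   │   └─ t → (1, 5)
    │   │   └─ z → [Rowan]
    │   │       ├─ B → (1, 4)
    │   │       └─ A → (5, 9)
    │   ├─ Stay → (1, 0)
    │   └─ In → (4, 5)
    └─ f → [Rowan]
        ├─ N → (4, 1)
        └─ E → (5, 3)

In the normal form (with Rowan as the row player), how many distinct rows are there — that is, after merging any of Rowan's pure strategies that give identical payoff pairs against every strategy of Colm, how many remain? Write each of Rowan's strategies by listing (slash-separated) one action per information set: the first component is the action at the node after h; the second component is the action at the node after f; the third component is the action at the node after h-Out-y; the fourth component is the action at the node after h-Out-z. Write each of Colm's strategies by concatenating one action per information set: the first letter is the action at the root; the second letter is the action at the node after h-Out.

Rowan has 24 pure strategies: Out/N/s/B, Out/N/s/A, Out/N/t/B, Out/N/t/A, Out/E/s/B, Out/E/s/A, Out/E/t/B, Out/E/t/A, Stay/N/s/B, Stay/N/s/A, Stay/N/t/B, Stay/N/t/A, Stay/E/s/B, Stay/E/s/A, Stay/E/t/B, Stay/E/t/A, In/N/s/B, In/N/s/A, In/N/t/B, In/N/t/A, In/E/s/B, In/E/s/A, In/E/t/B, In/E/t/A. Columns: hy, hz, fy, fz.
{Out/N/s/B} → row (8,4) (1,4) (4,1) (4,1)
{Out/N/s/A} → row (8,4) (5,9) (4,1) (4,1)
{Out/N/t/B} → row (1,5) (1,4) (4,1) (4,1)
{Out/N/t/A} → row (1,5) (5,9) (4,1) (4,1)
{Out/E/s/B} → row (8,4) (1,4) (5,3) (5,3)
{Out/E/s/A} → row (8,4) (5,9) (5,3) (5,3)
{Out/E/t/B} → row (1,5) (1,4) (5,3) (5,3)
{Out/E/t/A} → row (1,5) (5,9) (5,3) (5,3)
{Stay/N/s/B, Stay/N/s/A, Stay/N/t/B, Stay/N/t/A} → row (1,0) (1,0) (4,1) (4,1)
{Stay/E/s/B, Stay/E/s/A, Stay/E/t/B, Stay/E/t/A} → row (1,0) (1,0) (5,3) (5,3)
{In/N/s/B, In/N/s/A, In/N/t/B, In/N/t/A} → row (4,5) (4,5) (4,1) (4,1)
{In/E/s/B, In/E/s/A, In/E/t/B, In/E/t/A} → row (4,5) (4,5) (5,3) (5,3)
That's 12 distinct rows out of 24 strategies.

12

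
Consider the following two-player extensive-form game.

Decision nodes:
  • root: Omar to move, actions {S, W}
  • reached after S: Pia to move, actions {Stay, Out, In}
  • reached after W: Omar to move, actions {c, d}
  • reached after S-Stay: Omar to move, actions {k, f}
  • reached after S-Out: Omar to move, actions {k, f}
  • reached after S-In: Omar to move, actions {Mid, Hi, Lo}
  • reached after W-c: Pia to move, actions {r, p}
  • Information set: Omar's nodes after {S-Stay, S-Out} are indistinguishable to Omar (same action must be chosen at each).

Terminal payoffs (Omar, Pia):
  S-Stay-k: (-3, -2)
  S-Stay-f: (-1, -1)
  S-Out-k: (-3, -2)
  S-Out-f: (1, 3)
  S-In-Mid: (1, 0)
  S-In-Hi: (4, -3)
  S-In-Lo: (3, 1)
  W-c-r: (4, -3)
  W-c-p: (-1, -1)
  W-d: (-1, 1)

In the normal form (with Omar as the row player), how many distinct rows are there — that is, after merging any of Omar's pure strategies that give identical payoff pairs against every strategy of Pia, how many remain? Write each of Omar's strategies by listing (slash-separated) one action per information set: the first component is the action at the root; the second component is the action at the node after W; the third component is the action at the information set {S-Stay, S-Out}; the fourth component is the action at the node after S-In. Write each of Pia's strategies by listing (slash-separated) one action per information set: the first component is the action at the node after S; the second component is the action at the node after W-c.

Omar has 24 pure strategies: S/c/k/Mid, S/c/k/Hi, S/c/k/Lo, S/c/f/Mid, S/c/f/Hi, S/c/f/Lo, S/d/k/Mid, S/d/k/Hi, S/d/k/Lo, S/d/f/Mid, S/d/f/Hi, S/d/f/Lo, W/c/k/Mid, W/c/k/Hi, W/c/k/Lo, W/c/f/Mid, W/c/f/Hi, W/c/f/Lo, W/d/k/Mid, W/d/k/Hi, W/d/k/Lo, W/d/f/Mid, W/d/f/Hi, W/d/f/Lo. Columns: Stay/r, Stay/p, Out/r, Out/p, In/r, In/p.
{S/c/k/Mid, S/d/k/Mid} → row (-3,-2) (-3,-2) (-3,-2) (-3,-2) (1,0) (1,0)
{S/c/k/Hi, S/d/k/Hi} → row (-3,-2) (-3,-2) (-3,-2) (-3,-2) (4,-3) (4,-3)
{S/c/k/Lo, S/d/k/Lo} → row (-3,-2) (-3,-2) (-3,-2) (-3,-2) (3,1) (3,1)
{S/c/f/Mid, S/d/f/Mid} → row (-1,-1) (-1,-1) (1,3) (1,3) (1,0) (1,0)
{S/c/f/Hi, S/d/f/Hi} → row (-1,-1) (-1,-1) (1,3) (1,3) (4,-3) (4,-3)
{S/c/f/Lo, S/d/f/Lo} → row (-1,-1) (-1,-1) (1,3) (1,3) (3,1) (3,1)
{W/c/k/Mid, W/c/k/Hi, W/c/k/Lo, W/c/f/Mid, W/c/f/Hi, W/c/f/Lo} → row (4,-3) (-1,-1) (4,-3) (-1,-1) (4,-3) (-1,-1)
{W/d/k/Mid, W/d/k/Hi, W/d/k/Lo, W/d/f/Mid, W/d/f/Hi, W/d/f/Lo} → row (-1,1) (-1,1) (-1,1) (-1,1) (-1,1) (-1,1)
That's 8 distinct rows out of 24 strategies.

8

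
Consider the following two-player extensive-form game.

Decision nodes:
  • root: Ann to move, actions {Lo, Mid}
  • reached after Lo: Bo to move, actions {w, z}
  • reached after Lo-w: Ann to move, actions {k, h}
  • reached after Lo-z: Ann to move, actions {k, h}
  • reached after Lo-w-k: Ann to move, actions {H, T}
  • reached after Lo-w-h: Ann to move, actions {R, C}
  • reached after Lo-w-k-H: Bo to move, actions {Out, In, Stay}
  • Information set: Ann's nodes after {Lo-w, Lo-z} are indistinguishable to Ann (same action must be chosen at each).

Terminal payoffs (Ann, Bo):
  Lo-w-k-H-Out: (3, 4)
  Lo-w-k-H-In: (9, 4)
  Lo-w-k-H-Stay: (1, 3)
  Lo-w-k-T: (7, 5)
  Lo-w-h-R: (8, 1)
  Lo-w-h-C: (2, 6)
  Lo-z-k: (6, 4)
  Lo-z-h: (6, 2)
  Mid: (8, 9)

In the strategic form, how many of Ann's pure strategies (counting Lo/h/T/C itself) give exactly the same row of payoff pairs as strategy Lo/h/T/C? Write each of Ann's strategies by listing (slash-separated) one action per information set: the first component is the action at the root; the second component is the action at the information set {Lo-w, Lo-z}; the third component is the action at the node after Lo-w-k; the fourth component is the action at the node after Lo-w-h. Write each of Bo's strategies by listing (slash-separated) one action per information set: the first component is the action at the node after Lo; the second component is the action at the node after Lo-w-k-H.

2

Row for Lo/h/T/C (columns w/Out, w/In, w/Stay, z/Out, z/In, z/Stay): (2,6) (2,6) (2,6) (6,2) (6,2) (6,2).
Under Lo/h/T/C, Ann's choice at the node after Lo-w-k can never be reached regardless of what Bo does, so varying those choices leaves every outcome unchanged.
Holding the reachable choices fixed and varying the unreachable one freely already gives 2 equivalent strategies.
No other strategy reproduces this row, so those 2 are the full class: Lo/h/H/C, Lo/h/T/C.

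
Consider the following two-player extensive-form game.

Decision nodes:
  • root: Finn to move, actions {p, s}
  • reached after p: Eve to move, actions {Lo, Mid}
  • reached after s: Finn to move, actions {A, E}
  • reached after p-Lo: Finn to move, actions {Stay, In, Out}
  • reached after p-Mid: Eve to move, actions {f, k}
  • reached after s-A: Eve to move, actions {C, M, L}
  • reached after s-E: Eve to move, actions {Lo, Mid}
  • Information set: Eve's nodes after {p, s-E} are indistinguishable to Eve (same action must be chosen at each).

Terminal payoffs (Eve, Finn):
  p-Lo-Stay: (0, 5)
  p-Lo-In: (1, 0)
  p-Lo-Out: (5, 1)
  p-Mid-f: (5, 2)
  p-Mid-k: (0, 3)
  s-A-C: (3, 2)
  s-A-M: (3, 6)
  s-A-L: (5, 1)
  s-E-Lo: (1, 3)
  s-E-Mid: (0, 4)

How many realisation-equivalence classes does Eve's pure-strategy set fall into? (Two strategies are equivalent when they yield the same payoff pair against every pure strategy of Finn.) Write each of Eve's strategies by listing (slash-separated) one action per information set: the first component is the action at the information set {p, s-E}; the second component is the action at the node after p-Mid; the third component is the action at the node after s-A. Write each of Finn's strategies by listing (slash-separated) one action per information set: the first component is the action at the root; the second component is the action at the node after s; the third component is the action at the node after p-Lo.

Eve has 12 pure strategies: Lo/f/C, Lo/f/M, Lo/f/L, Lo/k/C, Lo/k/M, Lo/k/L, Mid/f/C, Mid/f/M, Mid/f/L, Mid/k/C, Mid/k/M, Mid/k/L. Columns: p/A/Stay, p/A/In, p/A/Out, p/E/Stay, p/E/In, p/E/Out, s/A/Stay, s/A/In, s/A/Out, s/E/Stay, s/E/In, s/E/Out.
{Lo/f/C, Lo/k/C} → row (0,5) (1,0) (5,1) (0,5) (1,0) (5,1) (3,2) (3,2) (3,2) (1,3) (1,3) (1,3)
{Lo/f/M, Lo/k/M} → row (0,5) (1,0) (5,1) (0,5) (1,0) (5,1) (3,6) (3,6) (3,6) (1,3) (1,3) (1,3)
{Lo/f/L, Lo/k/L} → row (0,5) (1,0) (5,1) (0,5) (1,0) (5,1) (5,1) (5,1) (5,1) (1,3) (1,3) (1,3)
{Mid/f/C} → row (5,2) (5,2) (5,2) (5,2) (5,2) (5,2) (3,2) (3,2) (3,2) (0,4) (0,4) (0,4)
{Mid/f/M} → row (5,2) (5,2) (5,2) (5,2) (5,2) (5,2) (3,6) (3,6) (3,6) (0,4) (0,4) (0,4)
{Mid/f/L} → row (5,2) (5,2) (5,2) (5,2) (5,2) (5,2) (5,1) (5,1) (5,1) (0,4) (0,4) (0,4)
{Mid/k/C} → row (0,3) (0,3) (0,3) (0,3) (0,3) (0,3) (3,2) (3,2) (3,2) (0,4) (0,4) (0,4)
{Mid/k/M} → row (0,3) (0,3) (0,3) (0,3) (0,3) (0,3) (3,6) (3,6) (3,6) (0,4) (0,4) (0,4)
{Mid/k/L} → row (0,3) (0,3) (0,3) (0,3) (0,3) (0,3) (5,1) (5,1) (5,1) (0,4) (0,4) (0,4)
That's 9 distinct rows out of 12 strategies.

9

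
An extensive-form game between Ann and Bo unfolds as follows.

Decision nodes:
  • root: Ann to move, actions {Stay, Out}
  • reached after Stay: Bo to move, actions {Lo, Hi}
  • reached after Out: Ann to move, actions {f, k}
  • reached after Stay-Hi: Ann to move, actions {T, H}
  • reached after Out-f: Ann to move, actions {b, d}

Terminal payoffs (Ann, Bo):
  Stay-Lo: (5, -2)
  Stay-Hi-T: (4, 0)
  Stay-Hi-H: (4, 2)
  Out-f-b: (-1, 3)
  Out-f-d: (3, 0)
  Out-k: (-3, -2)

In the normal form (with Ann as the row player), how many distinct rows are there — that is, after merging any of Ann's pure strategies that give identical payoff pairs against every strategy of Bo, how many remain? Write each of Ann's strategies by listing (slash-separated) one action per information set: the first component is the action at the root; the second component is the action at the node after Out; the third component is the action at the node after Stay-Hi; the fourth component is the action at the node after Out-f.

Ann has 16 pure strategies: Stay/f/T/b, Stay/f/T/d, Stay/f/H/b, Stay/f/H/d, Stay/k/T/b, Stay/k/T/d, Stay/k/H/b, Stay/k/H/d, Out/f/T/b, Out/f/T/d, Out/f/H/b, Out/f/H/d, Out/k/T/b, Out/k/T/d, Out/k/H/b, Out/k/H/d. Columns: Lo, Hi.
{Stay/f/T/b, Stay/f/T/d, Stay/k/T/b, Stay/k/T/d} → row (5,-2) (4,0)
{Stay/f/H/b, Stay/f/H/d, Stay/k/H/b, Stay/k/H/d} → row (5,-2) (4,2)
{Out/f/T/b, Out/f/H/b} → row (-1,3) (-1,3)
{Out/f/T/d, Out/f/H/d} → row (3,0) (3,0)
{Out/k/T/b, Out/k/T/d, Out/k/H/b, Out/k/H/d} → row (-3,-2) (-3,-2)
That's 5 distinct rows out of 16 strategies.

5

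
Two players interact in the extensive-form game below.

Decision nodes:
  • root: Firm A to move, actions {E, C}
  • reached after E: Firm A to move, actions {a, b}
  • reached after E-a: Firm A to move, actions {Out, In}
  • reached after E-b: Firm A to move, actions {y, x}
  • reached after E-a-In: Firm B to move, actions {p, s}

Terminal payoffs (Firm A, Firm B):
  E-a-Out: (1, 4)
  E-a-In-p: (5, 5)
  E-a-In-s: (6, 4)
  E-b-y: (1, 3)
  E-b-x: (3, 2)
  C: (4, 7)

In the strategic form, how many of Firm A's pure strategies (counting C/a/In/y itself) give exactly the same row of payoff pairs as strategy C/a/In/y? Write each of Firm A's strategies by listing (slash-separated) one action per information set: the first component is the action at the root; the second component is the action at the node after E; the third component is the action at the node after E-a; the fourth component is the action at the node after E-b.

8

Row for C/a/In/y (columns p, s): (4,7) (4,7).
Under C/a/In/y, Firm A's choice at the node after E and at the node after E-a and at the node after E-b can never be reached regardless of what Firm B does, so varying those choices leaves every outcome unchanged.
Holding the reachable choices fixed and varying the unreachable ones freely already gives 2 × 2 × 2 = 8 equivalent strategies.
No other strategy reproduces this row, so those 8 are the full class: C/a/Out/y, C/a/Out/x, C/a/In/y, C/a/In/x, C/b/Out/y, C/b/Out/x, C/b/In/y, C/b/In/x.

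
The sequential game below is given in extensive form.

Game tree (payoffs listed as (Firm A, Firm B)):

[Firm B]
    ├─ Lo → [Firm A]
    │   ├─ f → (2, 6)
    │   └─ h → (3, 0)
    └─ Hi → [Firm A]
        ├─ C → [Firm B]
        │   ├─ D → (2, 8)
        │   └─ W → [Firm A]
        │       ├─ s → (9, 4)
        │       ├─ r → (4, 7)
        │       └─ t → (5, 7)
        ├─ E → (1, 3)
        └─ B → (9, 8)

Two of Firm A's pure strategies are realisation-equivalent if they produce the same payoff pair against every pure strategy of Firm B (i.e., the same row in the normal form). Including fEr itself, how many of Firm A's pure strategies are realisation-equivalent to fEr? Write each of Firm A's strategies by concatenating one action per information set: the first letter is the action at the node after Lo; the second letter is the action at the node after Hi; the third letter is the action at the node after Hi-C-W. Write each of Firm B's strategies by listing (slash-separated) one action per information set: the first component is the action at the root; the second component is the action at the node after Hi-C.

Row for fEr (columns Lo/D, Lo/W, Hi/D, Hi/W): (2,6) (2,6) (1,3) (1,3).
Under fEr, Firm A's choice at the node after Hi-C-W can never be reached regardless of what Firm B does, so varying those choices leaves every outcome unchanged.
Holding the reachable choices fixed and varying the unreachable one freely already gives 3 equivalent strategies.
No other strategy reproduces this row, so those 3 are the full class: fEs, fEr, fEt.

3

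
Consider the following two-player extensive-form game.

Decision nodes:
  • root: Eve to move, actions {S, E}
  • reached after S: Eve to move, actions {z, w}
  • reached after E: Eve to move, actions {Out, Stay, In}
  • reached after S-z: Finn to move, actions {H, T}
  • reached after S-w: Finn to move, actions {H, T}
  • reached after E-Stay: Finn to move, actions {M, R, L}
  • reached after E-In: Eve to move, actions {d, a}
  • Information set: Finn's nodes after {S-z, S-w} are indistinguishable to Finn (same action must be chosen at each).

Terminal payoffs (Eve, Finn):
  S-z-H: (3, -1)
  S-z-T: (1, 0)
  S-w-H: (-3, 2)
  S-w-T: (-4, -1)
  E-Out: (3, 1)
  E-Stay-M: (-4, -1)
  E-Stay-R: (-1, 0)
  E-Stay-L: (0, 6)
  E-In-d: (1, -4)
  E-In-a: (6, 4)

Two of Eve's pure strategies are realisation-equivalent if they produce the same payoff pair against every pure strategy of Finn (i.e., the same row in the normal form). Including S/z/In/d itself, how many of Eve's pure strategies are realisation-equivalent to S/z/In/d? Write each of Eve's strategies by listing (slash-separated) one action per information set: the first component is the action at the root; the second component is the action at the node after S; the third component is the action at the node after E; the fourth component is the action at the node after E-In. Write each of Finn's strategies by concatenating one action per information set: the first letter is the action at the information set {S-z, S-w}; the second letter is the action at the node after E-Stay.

Row for S/z/In/d (columns HM, HR, HL, TM, TR, TL): (3,-1) (3,-1) (3,-1) (1,0) (1,0) (1,0).
Under S/z/In/d, Eve's choice at the node after E and at the node after E-In can never be reached regardless of what Finn does, so varying those choices leaves every outcome unchanged.
Holding the reachable choices fixed and varying the unreachable ones freely already gives 3 × 2 = 6 equivalent strategies.
No other strategy reproduces this row, so those 6 are the full class: S/z/Out/d, S/z/Out/a, S/z/Stay/d, S/z/Stay/a, S/z/In/d, S/z/In/a.

6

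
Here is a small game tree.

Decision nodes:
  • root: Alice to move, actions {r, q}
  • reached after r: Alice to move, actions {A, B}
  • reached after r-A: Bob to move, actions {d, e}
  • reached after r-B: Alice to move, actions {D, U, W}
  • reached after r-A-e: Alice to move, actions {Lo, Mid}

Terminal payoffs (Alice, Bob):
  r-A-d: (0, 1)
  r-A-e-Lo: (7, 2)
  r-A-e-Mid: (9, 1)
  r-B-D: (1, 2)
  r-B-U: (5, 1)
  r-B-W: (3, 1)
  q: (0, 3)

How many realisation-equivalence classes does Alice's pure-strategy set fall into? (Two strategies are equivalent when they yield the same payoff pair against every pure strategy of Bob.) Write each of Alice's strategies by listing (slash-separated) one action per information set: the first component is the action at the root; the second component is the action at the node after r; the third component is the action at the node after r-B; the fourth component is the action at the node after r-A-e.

Alice has 24 pure strategies: r/A/D/Lo, r/A/D/Mid, r/A/U/Lo, r/A/U/Mid, r/A/W/Lo, r/A/W/Mid, r/B/D/Lo, r/B/D/Mid, r/B/U/Lo, r/B/U/Mid, r/B/W/Lo, r/B/W/Mid, q/A/D/Lo, q/A/D/Mid, q/A/U/Lo, q/A/U/Mid, q/A/W/Lo, q/A/W/Mid, q/B/D/Lo, q/B/D/Mid, q/B/U/Lo, q/B/U/Mid, q/B/W/Lo, q/B/W/Mid. Columns: d, e.
{r/A/D/Lo, r/A/U/Lo, r/A/W/Lo} → row (0,1) (7,2)
{r/A/D/Mid, r/A/U/Mid, r/A/W/Mid} → row (0,1) (9,1)
{r/B/D/Lo, r/B/D/Mid} → row (1,2) (1,2)
{r/B/U/Lo, r/B/U/Mid} → row (5,1) (5,1)
{r/B/W/Lo, r/B/W/Mid} → row (3,1) (3,1)
{q/A/D/Lo, q/A/D/Mid, q/A/U/Lo, q/A/U/Mid, q/A/W/Lo, q/A/W/Mid, q/B/D/Lo, q/B/D/Mid, q/B/U/Lo, q/B/U/Mid, q/B/W/Lo, q/B/W/Mid} → row (0,3) (0,3)
That's 6 distinct rows out of 24 strategies.

6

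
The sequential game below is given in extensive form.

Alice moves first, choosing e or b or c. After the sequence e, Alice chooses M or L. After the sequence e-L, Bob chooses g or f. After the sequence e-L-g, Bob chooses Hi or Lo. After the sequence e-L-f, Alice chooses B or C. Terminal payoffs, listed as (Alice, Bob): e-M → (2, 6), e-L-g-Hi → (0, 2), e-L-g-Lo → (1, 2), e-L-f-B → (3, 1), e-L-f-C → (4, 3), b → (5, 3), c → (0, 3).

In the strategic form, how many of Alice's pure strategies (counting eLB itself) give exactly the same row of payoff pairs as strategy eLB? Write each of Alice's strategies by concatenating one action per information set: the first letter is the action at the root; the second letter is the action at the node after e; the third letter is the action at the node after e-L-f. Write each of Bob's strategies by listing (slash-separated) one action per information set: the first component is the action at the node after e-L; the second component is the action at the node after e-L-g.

1

Row for eLB (columns g/Hi, g/Lo, f/Hi, f/Lo): (0,2) (1,2) (3,1) (3,1).
Every one of Alice's information sets is on the play path for some reply by Bob when Alice follows eLB.
Changing the action at any of them therefore changes at least one column, so only eLB itself gives this row.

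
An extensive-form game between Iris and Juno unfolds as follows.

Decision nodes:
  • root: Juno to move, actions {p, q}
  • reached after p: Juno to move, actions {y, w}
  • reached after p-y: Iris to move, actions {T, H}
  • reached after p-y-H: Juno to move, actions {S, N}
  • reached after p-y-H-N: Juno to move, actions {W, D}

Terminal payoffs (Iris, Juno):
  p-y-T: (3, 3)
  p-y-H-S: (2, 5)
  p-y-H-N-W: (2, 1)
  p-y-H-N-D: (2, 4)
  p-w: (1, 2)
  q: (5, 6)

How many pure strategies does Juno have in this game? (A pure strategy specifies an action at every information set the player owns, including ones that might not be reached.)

16

Juno owns the root with actions {p, q} — two choices.
Juno owns the node after p with actions {y, w} — two choices.
Juno owns the node after p-y-H with actions {S, N} — two choices.
Juno owns the node after p-y-H-N with actions {W, D} — two choices.
A pure strategy fixes one action at each information set independently, so the count is the product 2 × 2 × 2 × 2 = 16.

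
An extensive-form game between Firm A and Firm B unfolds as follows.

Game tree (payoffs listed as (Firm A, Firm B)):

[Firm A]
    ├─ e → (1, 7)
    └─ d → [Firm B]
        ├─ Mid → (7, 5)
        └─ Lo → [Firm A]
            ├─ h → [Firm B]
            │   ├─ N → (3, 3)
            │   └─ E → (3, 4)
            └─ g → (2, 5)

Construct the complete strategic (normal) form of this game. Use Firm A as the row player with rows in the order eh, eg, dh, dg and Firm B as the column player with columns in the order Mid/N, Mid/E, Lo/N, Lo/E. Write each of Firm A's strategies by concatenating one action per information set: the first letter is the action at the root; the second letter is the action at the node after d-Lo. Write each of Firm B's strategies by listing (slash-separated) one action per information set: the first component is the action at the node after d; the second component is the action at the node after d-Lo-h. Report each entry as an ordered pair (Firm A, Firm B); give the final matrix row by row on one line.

        Mid/N    Mid/E     Lo/N     Lo/E
  eh    (1,7)    (1,7)    (1,7)    (1,7)
  eg    (1,7)    (1,7)    (1,7)    (1,7)
  dh    (7,5)    (7,5)    (3,3)    (3,4)
  dg    (7,5)    (7,5)    (2,5)    (2,5)

eh: (1,7) (1,7) (1,7) (1,7) | eg: (1,7) (1,7) (1,7) (1,7) | dh: (7,5) (7,5) (3,3) (3,4) | dg: (7,5) (7,5) (2,5) (2,5)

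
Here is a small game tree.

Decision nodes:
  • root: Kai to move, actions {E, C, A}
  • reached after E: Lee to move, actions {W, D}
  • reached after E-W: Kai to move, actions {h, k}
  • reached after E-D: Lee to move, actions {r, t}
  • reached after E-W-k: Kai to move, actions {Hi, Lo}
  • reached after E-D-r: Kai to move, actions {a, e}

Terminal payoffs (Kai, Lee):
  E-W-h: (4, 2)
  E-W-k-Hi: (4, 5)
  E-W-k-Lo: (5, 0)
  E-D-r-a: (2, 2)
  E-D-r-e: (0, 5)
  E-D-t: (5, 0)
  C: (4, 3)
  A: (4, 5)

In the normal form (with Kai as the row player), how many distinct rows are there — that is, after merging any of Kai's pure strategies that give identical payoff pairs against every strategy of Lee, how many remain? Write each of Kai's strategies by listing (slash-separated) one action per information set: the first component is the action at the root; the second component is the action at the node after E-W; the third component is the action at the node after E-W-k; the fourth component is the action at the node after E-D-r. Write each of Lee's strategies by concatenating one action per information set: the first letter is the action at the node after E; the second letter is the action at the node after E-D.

Kai has 24 pure strategies: E/h/Hi/a, E/h/Hi/e, E/h/Lo/a, E/h/Lo/e, E/k/Hi/a, E/k/Hi/e, E/k/Lo/a, E/k/Lo/e, C/h/Hi/a, C/h/Hi/e, C/h/Lo/a, C/h/Lo/e, C/k/Hi/a, C/k/Hi/e, C/k/Lo/a, C/k/Lo/e, A/h/Hi/a, A/h/Hi/e, A/h/Lo/a, A/h/Lo/e, A/k/Hi/a, A/k/Hi/e, A/k/Lo/a, A/k/Lo/e. Columns: Wr, Wt, Dr, Dt.
{E/h/Hi/a, E/h/Lo/a} → row (4,2) (4,2) (2,2) (5,0)
{E/h/Hi/e, E/h/Lo/e} → row (4,2) (4,2) (0,5) (5,0)
{E/k/Hi/a} → row (4,5) (4,5) (2,2) (5,0)
{E/k/Hi/e} → row (4,5) (4,5) (0,5) (5,0)
{E/k/Lo/a} → row (5,0) (5,0) (2,2) (5,0)
{E/k/Lo/e} → row (5,0) (5,0) (0,5) (5,0)
{C/h/Hi/a, C/h/Hi/e, C/h/Lo/a, C/h/Lo/e, C/k/Hi/a, C/k/Hi/e, C/k/Lo/a, C/k/Lo/e} → row (4,3) (4,3) (4,3) (4,3)
{A/h/Hi/a, A/h/Hi/e, A/h/Lo/a, A/h/Lo/e, A/k/Hi/a, A/k/Hi/e, A/k/Lo/a, A/k/Lo/e} → row (4,5) (4,5) (4,5) (4,5)
That's 8 distinct rows out of 24 strategies.

8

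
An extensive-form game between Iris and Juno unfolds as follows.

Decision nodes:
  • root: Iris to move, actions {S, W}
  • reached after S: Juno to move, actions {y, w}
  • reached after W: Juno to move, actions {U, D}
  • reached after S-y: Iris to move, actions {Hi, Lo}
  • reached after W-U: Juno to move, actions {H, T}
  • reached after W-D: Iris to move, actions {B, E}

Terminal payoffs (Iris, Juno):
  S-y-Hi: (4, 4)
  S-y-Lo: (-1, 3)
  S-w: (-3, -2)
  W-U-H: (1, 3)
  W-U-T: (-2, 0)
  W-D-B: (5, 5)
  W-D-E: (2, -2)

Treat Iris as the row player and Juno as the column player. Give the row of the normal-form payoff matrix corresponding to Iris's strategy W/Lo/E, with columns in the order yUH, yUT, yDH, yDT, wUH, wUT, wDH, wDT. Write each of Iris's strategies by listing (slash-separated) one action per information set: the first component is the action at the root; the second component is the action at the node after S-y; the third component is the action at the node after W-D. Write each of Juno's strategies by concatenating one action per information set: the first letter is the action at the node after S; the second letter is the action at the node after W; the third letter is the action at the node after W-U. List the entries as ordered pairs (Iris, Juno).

(1,3) (-2,0) (2,-2) (2,-2) (1,3) (-2,0) (2,-2) (2,-2)

vs yUH: Iris plays W → Juno plays U at [W] → Juno plays H at [W-U] → (1, 3)
vs yUT: Iris plays W → Juno plays U at [W] → Juno plays T at [W-U] → (-2, 0)
vs yDH: Iris plays W → Juno plays D at [W] → Iris plays E at [W-D] → (2, -2)
vs yDT: Iris plays W → Juno plays D at [W] → Iris plays E at [W-D] → (2, -2)
vs wUH: Iris plays W → Juno plays U at [W] → Juno plays H at [W-U] → (1, 3)
vs wUT: Iris plays W → Juno plays U at [W] → Juno plays T at [W-U] → (-2, 0)
vs wDH: Iris plays W → Juno plays D at [W] → Iris plays E at [W-D] → (2, -2)
vs wDT: Iris plays W → Juno plays D at [W] → Iris plays E at [W-D] → (2, -2)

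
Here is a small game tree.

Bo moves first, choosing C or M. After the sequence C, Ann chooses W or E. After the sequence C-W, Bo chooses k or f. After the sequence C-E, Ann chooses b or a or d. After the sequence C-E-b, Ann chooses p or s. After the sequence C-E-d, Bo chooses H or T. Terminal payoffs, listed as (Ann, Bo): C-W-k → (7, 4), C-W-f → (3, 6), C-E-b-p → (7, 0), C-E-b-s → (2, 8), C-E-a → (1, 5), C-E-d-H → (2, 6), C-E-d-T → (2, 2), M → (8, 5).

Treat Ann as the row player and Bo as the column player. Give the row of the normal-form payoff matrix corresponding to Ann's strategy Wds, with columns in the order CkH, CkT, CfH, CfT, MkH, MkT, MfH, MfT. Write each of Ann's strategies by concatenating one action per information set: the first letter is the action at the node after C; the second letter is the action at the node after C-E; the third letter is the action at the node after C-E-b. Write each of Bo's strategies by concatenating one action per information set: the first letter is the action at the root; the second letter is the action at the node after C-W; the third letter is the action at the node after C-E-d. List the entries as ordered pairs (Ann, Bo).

vs CkH: Bo plays C → Ann plays W at [C] → Bo plays k at [C-W] → (7, 4)
vs CkT: Bo plays C → Ann plays W at [C] → Bo plays k at [C-W] → (7, 4)
vs CfH: Bo plays C → Ann plays W at [C] → Bo plays f at [C-W] → (3, 6)
vs CfT: Bo plays C → Ann plays W at [C] → Bo plays f at [C-W] → (3, 6)
vs MkH: Bo plays M → (8, 5)
vs MkT: Bo plays M → (8, 5)
vs MfH: Bo plays M → (8, 5)
vs MfT: Bo plays M → (8, 5)

(7,4) (7,4) (3,6) (3,6) (8,5) (8,5) (8,5) (8,5)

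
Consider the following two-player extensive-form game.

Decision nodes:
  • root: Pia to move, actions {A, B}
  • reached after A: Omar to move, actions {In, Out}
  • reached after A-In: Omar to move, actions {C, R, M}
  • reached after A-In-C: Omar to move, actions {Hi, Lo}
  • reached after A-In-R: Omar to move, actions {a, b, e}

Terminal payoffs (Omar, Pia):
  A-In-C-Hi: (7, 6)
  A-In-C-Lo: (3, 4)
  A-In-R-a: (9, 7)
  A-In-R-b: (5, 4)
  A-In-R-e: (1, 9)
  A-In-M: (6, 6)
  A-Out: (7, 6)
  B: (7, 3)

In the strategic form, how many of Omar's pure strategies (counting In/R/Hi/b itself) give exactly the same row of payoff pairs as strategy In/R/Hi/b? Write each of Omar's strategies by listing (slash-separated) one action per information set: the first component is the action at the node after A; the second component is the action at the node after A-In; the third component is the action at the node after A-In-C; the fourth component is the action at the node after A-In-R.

Row for In/R/Hi/b (columns A, B): (5,4) (7,3).
Under In/R/Hi/b, Omar's choice at the node after A-In-C can never be reached regardless of what Pia does, so varying those choices leaves every outcome unchanged.
Holding the reachable choices fixed and varying the unreachable one freely already gives 2 equivalent strategies.
No other strategy reproduces this row, so those 2 are the full class: In/R/Hi/b, In/R/Lo/b.

2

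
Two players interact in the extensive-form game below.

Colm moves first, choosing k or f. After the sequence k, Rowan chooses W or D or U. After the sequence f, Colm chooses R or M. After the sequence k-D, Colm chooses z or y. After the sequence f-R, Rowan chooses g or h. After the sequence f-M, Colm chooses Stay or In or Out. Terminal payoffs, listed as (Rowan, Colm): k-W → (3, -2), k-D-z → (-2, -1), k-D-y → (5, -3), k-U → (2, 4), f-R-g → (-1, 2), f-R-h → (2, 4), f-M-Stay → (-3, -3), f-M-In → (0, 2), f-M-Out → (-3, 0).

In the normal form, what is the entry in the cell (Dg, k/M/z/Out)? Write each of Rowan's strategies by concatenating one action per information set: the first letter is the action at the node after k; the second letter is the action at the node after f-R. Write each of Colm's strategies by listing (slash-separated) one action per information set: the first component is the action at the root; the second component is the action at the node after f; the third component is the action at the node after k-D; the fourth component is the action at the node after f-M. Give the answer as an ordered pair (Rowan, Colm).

(-2, -1)

Trace the play path from the root:
  Colm plays k
  Rowan plays D at [k]
  Colm plays z at [k-D]
→ terminal payoff (-2, -1).
(Rowan's choice at the node after f-R is never reached on this path, so it doesn't affect the outcome.)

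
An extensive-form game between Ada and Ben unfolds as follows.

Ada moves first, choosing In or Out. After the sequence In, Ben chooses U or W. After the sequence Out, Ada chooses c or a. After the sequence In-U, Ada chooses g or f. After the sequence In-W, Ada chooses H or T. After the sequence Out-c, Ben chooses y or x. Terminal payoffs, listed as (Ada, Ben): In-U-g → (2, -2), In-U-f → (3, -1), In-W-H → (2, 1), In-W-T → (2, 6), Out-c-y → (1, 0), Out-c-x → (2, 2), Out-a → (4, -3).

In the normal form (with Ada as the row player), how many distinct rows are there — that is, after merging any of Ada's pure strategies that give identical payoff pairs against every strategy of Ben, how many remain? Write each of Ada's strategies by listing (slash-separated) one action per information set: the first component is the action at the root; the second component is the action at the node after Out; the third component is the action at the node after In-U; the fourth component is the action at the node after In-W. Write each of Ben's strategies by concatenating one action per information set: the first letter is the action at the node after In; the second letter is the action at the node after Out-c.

6

Ada has 16 pure strategies: In/c/g/H, In/c/g/T, In/c/f/H, In/c/f/T, In/a/g/H, In/a/g/T, In/a/f/H, In/a/f/T, Out/c/g/H, Out/c/g/T, Out/c/f/H, Out/c/f/T, Out/a/g/H, Out/a/g/T, Out/a/f/H, Out/a/f/T. Columns: Uy, Ux, Wy, Wx.
{In/c/g/H, In/a/g/H} → row (2,-2) (2,-2) (2,1) (2,1)
{In/c/g/T, In/a/g/T} → row (2,-2) (2,-2) (2,6) (2,6)
{In/c/f/H, In/a/f/H} → row (3,-1) (3,-1) (2,1) (2,1)
{In/c/f/T, In/a/f/T} → row (3,-1) (3,-1) (2,6) (2,6)
{Out/c/g/H, Out/c/g/T, Out/c/f/H, Out/c/f/T} → row (1,0) (2,2) (1,0) (2,2)
{Out/a/g/H, Out/a/g/T, Out/a/f/H, Out/a/f/T} → row (4,-3) (4,-3) (4,-3) (4,-3)
That's 6 distinct rows out of 16 strategies.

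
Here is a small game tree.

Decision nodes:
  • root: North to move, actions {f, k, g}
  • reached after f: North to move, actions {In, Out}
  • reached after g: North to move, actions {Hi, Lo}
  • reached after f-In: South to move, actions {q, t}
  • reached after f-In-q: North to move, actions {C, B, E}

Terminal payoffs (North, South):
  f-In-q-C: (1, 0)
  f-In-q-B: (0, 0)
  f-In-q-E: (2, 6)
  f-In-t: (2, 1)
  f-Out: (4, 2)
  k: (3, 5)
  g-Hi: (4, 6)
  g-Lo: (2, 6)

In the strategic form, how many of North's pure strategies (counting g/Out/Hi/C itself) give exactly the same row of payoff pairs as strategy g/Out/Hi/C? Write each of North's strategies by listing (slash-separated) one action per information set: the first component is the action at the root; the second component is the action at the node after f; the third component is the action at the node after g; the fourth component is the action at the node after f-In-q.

6

Row for g/Out/Hi/C (columns q, t): (4,6) (4,6).
Under g/Out/Hi/C, North's choice at the node after f and at the node after f-In-q can never be reached regardless of what South does, so varying those choices leaves every outcome unchanged.
Holding the reachable choices fixed and varying the unreachable ones freely already gives 2 × 3 = 6 equivalent strategies.
No other strategy reproduces this row, so those 6 are the full class: g/In/Hi/C, g/In/Hi/B, g/In/Hi/E, g/Out/Hi/C, g/Out/Hi/B, g/Out/Hi/E.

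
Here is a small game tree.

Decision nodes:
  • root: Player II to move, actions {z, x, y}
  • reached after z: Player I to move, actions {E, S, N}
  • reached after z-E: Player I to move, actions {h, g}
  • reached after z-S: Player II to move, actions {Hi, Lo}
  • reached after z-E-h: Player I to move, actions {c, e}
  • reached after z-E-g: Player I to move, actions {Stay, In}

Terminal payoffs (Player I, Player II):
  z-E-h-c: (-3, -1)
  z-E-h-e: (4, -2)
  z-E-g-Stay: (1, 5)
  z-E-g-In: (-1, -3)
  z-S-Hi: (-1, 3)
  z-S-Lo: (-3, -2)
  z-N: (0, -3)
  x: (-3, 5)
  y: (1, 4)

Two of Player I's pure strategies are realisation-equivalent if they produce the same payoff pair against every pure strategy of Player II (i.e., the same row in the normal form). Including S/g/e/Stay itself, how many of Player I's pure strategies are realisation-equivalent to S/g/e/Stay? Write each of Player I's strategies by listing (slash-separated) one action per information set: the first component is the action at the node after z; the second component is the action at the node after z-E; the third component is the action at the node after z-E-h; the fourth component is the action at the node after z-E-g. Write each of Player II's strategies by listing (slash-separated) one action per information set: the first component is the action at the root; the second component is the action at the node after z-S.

8

Row for S/g/e/Stay (columns z/Hi, z/Lo, x/Hi, x/Lo, y/Hi, y/Lo): (-1,3) (-3,-2) (-3,5) (-3,5) (1,4) (1,4).
Under S/g/e/Stay, Player I's choice at the node after z-E and at the node after z-E-h and at the node after z-E-g can never be reached regardless of what Player II does, so varying those choices leaves every outcome unchanged.
Holding the reachable choices fixed and varying the unreachable ones freely already gives 2 × 2 × 2 = 8 equivalent strategies.
No other strategy reproduces this row, so those 8 are the full class: S/h/c/Stay, S/h/c/In, S/h/e/Stay, S/h/e/In, S/g/c/Stay, S/g/c/In, S/g/e/Stay, S/g/e/In.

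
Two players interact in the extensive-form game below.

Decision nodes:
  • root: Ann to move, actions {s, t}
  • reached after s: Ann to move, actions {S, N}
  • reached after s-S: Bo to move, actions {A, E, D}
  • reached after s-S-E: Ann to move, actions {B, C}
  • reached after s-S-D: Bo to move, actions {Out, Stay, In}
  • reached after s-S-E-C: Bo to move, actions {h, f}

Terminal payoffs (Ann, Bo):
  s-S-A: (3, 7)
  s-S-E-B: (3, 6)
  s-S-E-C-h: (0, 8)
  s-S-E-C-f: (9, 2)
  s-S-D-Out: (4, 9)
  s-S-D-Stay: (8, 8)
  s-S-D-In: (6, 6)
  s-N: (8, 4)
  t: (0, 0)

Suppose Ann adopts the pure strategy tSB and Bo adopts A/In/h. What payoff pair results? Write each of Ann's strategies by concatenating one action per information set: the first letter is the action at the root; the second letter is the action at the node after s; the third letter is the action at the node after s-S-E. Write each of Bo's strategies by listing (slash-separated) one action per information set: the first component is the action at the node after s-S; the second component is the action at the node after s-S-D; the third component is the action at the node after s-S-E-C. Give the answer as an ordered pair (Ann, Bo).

(0, 0)

Trace the play path from the root:
  Ann plays t
→ terminal payoff (0, 0).
(Ann's choice at the node after s is never reached on this path, so it doesn't affect the outcome.)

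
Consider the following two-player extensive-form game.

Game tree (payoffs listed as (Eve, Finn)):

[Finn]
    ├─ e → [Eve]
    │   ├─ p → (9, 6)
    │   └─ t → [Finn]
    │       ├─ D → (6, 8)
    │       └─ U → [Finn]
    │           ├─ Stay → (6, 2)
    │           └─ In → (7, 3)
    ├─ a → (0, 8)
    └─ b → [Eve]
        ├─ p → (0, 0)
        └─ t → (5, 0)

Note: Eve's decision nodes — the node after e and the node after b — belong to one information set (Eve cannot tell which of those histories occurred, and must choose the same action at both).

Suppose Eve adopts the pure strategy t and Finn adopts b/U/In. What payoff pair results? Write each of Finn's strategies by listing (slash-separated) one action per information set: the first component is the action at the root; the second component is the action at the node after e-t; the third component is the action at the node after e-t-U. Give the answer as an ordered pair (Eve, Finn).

Trace the play path from the root:
  Finn plays b
  Eve plays t at [b]
→ terminal payoff (5, 0).
(Finn's choice at the node after e-t is never reached on this path, so it doesn't affect the outcome.)

(5, 0)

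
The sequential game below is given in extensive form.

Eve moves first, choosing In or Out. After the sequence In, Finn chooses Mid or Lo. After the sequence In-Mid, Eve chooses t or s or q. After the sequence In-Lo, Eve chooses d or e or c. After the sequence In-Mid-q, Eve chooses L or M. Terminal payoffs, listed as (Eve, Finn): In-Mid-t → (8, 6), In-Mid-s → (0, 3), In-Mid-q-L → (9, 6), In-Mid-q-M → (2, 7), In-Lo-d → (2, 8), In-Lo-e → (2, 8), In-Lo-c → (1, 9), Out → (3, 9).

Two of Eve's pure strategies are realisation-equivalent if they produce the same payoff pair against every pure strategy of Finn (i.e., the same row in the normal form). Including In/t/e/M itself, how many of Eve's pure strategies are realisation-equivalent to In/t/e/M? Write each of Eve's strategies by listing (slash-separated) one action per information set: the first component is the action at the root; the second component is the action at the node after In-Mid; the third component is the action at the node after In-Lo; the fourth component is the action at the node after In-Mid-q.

4

Row for In/t/e/M (columns Mid, Lo): (8,6) (2,8).
Under In/t/e/M, Eve's choice at the node after In-Mid-q can never be reached regardless of what Finn does, so varying those choices leaves every outcome unchanged.
Holding the reachable choices fixed and varying the unreachable one freely already gives 2 equivalent strategies.
Checking the remaining rows, In/t/d/L, In/t/d/M also happen to give the same payoffs in every column, bringing the total to 4: In/t/d/L, In/t/d/M, In/t/e/L, In/t/e/M.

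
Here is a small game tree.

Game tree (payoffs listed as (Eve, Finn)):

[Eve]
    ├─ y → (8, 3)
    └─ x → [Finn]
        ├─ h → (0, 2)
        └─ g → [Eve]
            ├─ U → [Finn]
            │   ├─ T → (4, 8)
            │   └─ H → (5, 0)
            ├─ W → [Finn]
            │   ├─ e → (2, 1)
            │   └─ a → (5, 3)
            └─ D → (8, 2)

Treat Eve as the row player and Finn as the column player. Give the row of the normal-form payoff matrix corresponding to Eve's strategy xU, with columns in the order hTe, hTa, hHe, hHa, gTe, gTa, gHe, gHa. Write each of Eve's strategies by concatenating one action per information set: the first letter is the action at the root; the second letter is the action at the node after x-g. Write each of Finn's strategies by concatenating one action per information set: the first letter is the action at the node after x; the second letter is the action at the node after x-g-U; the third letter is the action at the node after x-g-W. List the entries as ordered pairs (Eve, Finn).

(0,2) (0,2) (0,2) (0,2) (4,8) (4,8) (5,0) (5,0)

vs hTe: Eve plays x → Finn plays h at [x] → (0, 2)
vs hTa: Eve plays x → Finn plays h at [x] → (0, 2)
vs hHe: Eve plays x → Finn plays h at [x] → (0, 2)
vs hHa: Eve plays x → Finn plays h at [x] → (0, 2)
vs gTe: Eve plays x → Finn plays g at [x] → Eve plays U at [x-g] → Finn plays T at [x-g-U] → (4, 8)
vs gTa: Eve plays x → Finn plays g at [x] → Eve plays U at [x-g] → Finn plays T at [x-g-U] → (4, 8)
vs gHe: Eve plays x → Finn plays g at [x] → Eve plays U at [x-g] → Finn plays H at [x-g-U] → (5, 0)
vs gHa: Eve plays x → Finn plays g at [x] → Eve plays U at [x-g] → Finn plays H at [x-g-U] → (5, 0)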